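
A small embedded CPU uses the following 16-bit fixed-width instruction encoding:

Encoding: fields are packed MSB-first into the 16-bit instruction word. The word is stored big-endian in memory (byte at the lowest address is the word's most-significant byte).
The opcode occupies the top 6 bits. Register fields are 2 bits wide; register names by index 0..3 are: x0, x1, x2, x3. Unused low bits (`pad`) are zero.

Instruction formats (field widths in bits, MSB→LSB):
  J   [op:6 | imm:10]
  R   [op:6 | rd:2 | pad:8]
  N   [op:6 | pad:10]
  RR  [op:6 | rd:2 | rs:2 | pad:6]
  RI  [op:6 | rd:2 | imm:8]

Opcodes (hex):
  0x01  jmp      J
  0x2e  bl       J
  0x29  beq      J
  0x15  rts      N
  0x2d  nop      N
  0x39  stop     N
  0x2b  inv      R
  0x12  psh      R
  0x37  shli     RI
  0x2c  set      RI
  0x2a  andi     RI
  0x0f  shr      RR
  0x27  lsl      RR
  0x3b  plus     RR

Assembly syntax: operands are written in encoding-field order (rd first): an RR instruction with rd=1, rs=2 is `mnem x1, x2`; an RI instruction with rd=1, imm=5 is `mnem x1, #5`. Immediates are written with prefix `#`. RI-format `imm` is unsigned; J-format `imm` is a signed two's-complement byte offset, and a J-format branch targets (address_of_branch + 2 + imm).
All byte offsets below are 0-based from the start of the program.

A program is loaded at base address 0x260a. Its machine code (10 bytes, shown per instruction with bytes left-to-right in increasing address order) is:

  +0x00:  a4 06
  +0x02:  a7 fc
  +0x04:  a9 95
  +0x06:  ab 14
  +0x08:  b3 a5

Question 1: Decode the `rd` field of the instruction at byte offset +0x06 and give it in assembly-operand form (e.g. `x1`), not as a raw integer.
x3

@+06  big-endian(ab 14) = 0xab14
  op=0xab14>>10=0x2a ⇒ andi (RI)
  [9:8] rd=3 = x3
  [7:0] imm=20 = #20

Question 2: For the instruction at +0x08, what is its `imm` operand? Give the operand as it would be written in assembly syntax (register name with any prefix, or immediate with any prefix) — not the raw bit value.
#165

[08] b3 a5 → 0xb3a5
  op=0xb3a5>>10=0x2c ⇒ set (RI)
  [9:8] rd=3 = x3
  [7:0] imm=165 = #165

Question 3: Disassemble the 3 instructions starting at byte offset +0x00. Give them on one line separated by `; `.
beq #6; beq #-4; andi x1, #149

off 0x00: read a4 06 as big → 0xa406
  top 6b → 0x29 → beq [J]
  [9:0] imm=6 = #6
off 0x02: read a7 fc as big → 0xa7fc
  top 6b → 0x29 → beq [J]
  [9:0] imm=1020 (s10→-4) = #-4
off 0x04: read a9 95 as big → 0xa995
  top 6b → 0x2a → andi [RI]
  [9:8] rd=1 = x1
  [7:0] imm=149 = #149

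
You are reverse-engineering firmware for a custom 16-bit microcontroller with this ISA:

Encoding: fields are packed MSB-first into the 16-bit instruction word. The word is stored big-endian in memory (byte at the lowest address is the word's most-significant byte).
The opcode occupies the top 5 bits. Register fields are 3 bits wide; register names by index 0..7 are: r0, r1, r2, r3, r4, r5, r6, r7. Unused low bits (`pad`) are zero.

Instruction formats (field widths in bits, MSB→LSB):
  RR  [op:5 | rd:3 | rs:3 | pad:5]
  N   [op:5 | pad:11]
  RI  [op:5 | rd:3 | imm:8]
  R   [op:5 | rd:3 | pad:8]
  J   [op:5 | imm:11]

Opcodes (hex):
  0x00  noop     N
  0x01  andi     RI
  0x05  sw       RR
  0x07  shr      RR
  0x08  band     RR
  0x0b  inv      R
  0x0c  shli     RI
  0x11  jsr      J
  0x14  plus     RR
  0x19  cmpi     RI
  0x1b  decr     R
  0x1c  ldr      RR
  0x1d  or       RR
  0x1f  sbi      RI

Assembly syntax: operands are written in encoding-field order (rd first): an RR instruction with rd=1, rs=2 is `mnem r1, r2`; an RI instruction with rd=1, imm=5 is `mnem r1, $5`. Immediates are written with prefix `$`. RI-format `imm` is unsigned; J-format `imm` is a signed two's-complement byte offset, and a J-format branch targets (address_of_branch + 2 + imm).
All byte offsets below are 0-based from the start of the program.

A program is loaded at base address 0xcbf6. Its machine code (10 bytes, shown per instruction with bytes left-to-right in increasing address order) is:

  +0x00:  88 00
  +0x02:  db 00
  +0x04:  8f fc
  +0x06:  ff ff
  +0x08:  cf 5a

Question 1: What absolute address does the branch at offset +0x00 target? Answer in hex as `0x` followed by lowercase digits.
[00] 88 00 → 0x8800
  top 5b → 0x11 → jsr [J]
  imm: (w>>0)&0x7ff=0x0 → $0
  target = base 0xcbf6 + off 0x00 + 2 + imm 0 = 0xcbf8

0xcbf8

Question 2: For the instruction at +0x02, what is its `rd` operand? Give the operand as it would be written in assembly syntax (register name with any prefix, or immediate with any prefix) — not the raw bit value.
+0x02: db 00 ⇒ word 0xdb00 (big)
  op=0xdb00>>11=0x1b ⇒ decr (R)
  rd: (w>>8)&0x7=0x3 → r3

r3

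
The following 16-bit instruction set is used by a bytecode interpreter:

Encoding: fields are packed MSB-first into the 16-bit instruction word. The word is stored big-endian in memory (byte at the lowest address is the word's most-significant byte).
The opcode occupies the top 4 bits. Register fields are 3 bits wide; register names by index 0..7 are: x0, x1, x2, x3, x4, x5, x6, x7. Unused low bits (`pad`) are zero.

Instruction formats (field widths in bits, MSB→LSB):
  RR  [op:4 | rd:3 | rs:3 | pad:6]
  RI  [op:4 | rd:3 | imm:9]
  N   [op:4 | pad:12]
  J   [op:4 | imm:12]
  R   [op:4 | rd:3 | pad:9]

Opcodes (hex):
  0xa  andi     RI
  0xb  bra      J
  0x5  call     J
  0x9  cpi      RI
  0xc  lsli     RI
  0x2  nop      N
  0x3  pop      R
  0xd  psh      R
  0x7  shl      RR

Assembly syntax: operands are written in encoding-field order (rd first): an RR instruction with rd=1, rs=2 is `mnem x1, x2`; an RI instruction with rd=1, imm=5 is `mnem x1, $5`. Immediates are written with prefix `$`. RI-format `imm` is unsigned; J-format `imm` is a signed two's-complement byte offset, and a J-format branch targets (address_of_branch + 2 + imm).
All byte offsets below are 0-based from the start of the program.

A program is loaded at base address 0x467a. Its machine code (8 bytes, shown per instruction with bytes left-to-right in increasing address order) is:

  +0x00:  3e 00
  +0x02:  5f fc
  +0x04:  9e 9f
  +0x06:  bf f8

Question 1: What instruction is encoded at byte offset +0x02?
@+02  big-endian(5f fc) = 0x5ffc
  opcode bits[15:12]=0x5: call/J
  imm@[11:0]=0xffc (s12→-4) ⇒ $-4

call $-4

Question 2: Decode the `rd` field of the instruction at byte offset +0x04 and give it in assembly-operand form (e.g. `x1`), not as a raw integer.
off 0x04: read 9e 9f as big → 0x9e9f
  top 4b → 0x9 → cpi [RI]
  rd: (w>>9)&0x7=0x7 → x7
  imm: (w>>0)&0x1ff=0x9f → $159

x7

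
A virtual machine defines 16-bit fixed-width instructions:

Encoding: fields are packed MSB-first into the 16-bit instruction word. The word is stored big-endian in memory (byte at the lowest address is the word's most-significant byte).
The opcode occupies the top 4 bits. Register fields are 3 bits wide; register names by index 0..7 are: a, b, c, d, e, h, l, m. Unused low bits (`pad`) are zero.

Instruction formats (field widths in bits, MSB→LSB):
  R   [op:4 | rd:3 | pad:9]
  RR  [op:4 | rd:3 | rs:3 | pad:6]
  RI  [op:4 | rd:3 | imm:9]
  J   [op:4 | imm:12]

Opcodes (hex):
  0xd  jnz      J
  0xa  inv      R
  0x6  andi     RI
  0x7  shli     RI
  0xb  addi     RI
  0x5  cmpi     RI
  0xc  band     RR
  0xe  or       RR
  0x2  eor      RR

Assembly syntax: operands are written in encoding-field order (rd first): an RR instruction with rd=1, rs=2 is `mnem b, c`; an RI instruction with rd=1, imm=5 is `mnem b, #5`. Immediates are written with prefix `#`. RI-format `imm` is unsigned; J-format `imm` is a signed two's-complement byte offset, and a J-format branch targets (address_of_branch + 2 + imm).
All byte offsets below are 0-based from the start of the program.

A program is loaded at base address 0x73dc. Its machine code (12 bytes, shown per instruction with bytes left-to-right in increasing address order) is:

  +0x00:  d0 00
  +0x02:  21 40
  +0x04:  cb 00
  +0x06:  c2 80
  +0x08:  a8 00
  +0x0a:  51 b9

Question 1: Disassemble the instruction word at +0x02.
eor a, h

off 0x02: read 21 40 as big → 0x2140
  op=0x2140>>12=0x2 ⇒ eor (RR)
  rd@[11:9]=0x0 ⇒ a
  rs@[8:6]=0x5 ⇒ h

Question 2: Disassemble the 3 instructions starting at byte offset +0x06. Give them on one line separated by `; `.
band b, c; inv e; cmpi a, #441

off 0x06: read c2 80 as big → 0xc280
  top 4b → 0xc → band [RR]
  rd: (w>>9)&0x7=0x1 → b
  rs: (w>>6)&0x7=0x2 → c
off 0x08: read a8 00 as big → 0xa800
  top 4b → 0xa → inv [R]
  rd: (w>>9)&0x7=0x4 → e
off 0x0a: read 51 b9 as big → 0x51b9
  top 4b → 0x5 → cmpi [RI]
  rd: (w>>9)&0x7=0x0 → a
  imm: (w>>0)&0x1ff=0x1b9 → #441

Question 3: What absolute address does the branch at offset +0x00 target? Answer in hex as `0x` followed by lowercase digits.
+0x00: d0 00 ⇒ word 0xd000 (big)
  top 4b → 0xd → jnz [J]
  imm@[11:0]=0x0 ⇒ #0
  target = base 0x73dc + off 0x00 + 2 + imm 0 = 0x73de

0x73de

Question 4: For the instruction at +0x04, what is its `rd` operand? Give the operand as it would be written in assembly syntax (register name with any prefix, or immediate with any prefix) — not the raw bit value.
h

off 0x04: read cb 00 as big → 0xcb00
  op=0xcb00>>12=0xc ⇒ band (RR)
  rd@[11:9]=0x5 ⇒ h
  rs@[8:6]=0x4 ⇒ e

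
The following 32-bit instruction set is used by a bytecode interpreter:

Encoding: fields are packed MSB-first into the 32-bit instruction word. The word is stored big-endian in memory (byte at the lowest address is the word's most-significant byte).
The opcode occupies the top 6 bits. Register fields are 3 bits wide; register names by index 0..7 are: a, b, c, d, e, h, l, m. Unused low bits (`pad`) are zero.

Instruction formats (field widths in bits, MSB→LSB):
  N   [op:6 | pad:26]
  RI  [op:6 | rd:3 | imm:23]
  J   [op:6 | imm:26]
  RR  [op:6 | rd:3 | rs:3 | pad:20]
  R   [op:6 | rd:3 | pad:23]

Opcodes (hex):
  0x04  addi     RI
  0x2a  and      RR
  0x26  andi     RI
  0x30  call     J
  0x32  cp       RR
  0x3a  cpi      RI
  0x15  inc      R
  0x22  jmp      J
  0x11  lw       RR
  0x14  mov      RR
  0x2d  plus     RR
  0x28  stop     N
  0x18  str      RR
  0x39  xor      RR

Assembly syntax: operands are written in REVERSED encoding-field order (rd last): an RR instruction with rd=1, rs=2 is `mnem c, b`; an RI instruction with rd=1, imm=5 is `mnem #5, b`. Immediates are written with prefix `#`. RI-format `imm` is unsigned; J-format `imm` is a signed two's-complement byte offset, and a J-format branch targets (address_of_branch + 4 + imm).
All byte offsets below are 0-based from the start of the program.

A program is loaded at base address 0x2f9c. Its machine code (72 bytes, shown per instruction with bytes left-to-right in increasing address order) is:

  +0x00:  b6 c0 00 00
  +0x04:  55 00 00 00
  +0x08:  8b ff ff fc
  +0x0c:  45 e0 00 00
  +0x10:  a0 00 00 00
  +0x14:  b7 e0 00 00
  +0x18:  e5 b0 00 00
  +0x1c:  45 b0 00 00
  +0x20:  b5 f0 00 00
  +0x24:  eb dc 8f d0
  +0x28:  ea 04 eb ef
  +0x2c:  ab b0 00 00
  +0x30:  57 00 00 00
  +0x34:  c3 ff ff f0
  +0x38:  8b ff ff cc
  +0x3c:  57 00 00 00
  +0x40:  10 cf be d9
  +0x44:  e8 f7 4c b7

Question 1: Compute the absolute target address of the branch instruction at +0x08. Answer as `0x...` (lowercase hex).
0x2fa4

@+08  big-endian(8b ff ff fc) = 0x8bfffffc
  op=0x8bfffffc>>26=0x22 ⇒ jmp (J)
  [25:0] imm=67108860 (s26→-4) = #-4
  target = base 0x2f9c + off 0x08 + 4 + imm -4 = 0x2fa4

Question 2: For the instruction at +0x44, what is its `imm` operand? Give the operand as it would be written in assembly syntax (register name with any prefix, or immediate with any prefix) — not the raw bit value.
#7818423

@+44  big-endian(e8 f7 4c b7) = 0xe8f74cb7
  opcode bits[31:26]=0x3a: cpi/RI
  [25:23] rd=1 = b
  [22:0] imm=7818423 = #7818423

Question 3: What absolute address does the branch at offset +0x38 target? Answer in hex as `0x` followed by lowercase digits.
@+38  big-endian(8b ff ff cc) = 0x8bffffcc
  top 6b → 0x22 → jmp [J]
  imm: (w>>0)&0x3ffffff=0x3ffffcc (s26→-52) → #-52
  target = base 0x2f9c + off 0x38 + 4 + imm -52 = 0x2fa4

0x2fa4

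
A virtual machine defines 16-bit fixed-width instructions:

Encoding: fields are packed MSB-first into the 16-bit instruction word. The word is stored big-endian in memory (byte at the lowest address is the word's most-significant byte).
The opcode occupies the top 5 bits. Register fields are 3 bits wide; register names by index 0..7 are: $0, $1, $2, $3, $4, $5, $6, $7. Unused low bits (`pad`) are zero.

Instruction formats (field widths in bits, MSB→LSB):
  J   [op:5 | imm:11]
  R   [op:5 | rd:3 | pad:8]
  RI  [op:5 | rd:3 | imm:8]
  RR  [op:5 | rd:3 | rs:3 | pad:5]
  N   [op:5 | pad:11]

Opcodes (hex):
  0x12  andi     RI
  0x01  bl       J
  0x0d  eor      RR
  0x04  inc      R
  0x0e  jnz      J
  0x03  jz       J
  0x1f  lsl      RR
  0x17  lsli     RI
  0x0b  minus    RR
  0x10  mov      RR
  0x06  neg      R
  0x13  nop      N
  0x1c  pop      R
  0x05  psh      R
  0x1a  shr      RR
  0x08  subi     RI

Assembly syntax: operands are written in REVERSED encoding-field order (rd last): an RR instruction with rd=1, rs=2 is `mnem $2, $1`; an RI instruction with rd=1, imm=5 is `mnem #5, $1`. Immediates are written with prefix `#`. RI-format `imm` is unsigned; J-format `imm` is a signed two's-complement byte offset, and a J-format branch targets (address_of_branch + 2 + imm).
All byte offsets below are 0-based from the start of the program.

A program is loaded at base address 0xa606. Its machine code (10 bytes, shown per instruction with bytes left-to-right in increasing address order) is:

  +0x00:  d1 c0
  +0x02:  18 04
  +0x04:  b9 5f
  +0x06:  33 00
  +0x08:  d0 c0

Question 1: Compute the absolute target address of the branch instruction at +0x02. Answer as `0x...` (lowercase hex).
0xa60e

+0x02: 18 04 ⇒ word 0x1804 (big)
  top 5b → 0x3 → jz [J]
  imm: (w>>0)&0x7ff=0x4 → #4
  target = base 0xa606 + off 0x02 + 2 + imm 4 = 0xa60e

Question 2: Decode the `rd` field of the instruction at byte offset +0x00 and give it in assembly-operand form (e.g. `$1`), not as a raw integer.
$1

@+00  big-endian(d1 c0) = 0xd1c0
  op=0xd1c0>>11=0x1a ⇒ shr (RR)
  rd: (w>>8)&0x7=0x1 → $1
  rs: (w>>5)&0x7=0x6 → $6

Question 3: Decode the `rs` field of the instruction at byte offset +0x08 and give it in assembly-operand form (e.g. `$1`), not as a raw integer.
$6

[08] d0 c0 → 0xd0c0
  op=0xd0c0>>11=0x1a ⇒ shr (RR)
  [10:8] rd=0 = $0
  [7:5] rs=6 = $6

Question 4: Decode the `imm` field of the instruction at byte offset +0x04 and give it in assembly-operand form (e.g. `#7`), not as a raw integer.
#95

[04] b9 5f → 0xb95f
  top 5b → 0x17 → lsli [RI]
  rd: (w>>8)&0x7=0x1 → $1
  imm: (w>>0)&0xff=0x5f → #95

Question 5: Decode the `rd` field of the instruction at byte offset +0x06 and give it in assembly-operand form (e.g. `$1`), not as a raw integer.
$3

+0x06: 33 00 ⇒ word 0x3300 (big)
  op=0x3300>>11=0x6 ⇒ neg (R)
  rd: (w>>8)&0x7=0x3 → $3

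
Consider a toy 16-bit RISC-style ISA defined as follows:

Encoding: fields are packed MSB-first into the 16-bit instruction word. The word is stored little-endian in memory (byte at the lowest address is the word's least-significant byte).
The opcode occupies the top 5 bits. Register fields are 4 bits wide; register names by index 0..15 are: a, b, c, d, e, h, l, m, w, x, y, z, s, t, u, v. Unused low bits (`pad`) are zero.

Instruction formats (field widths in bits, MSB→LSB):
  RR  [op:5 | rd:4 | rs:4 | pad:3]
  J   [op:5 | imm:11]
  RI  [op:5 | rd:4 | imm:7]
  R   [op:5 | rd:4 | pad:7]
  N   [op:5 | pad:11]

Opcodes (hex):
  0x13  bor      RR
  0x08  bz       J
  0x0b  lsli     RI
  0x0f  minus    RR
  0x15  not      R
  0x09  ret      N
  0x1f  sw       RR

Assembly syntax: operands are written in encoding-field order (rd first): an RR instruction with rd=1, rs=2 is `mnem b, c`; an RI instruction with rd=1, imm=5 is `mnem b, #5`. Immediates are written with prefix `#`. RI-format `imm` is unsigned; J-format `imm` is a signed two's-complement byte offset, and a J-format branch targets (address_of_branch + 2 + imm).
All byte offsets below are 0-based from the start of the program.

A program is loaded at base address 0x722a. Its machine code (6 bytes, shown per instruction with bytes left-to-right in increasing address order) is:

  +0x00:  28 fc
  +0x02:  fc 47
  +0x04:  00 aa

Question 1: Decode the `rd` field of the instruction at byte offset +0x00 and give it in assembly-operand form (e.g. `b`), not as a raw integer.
+0x00: 28 fc ⇒ word 0xfc28 (little)
  op=0xfc28>>11=0x1f ⇒ sw (RR)
  rd: (w>>7)&0xf=0x8 → w
  rs: (w>>3)&0xf=0x5 → h

w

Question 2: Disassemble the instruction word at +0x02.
[02] fc 47 → 0x47fc
  top 5b → 0x8 → bz [J]
  imm: (w>>0)&0x7ff=0x7fc (s11→-4) → #-4

bz #-4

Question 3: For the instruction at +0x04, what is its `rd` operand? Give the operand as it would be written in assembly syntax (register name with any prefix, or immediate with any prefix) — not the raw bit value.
e

off 0x04: read 00 aa as little → 0xaa00
  op=0xaa00>>11=0x15 ⇒ not (R)
  [10:7] rd=4 = e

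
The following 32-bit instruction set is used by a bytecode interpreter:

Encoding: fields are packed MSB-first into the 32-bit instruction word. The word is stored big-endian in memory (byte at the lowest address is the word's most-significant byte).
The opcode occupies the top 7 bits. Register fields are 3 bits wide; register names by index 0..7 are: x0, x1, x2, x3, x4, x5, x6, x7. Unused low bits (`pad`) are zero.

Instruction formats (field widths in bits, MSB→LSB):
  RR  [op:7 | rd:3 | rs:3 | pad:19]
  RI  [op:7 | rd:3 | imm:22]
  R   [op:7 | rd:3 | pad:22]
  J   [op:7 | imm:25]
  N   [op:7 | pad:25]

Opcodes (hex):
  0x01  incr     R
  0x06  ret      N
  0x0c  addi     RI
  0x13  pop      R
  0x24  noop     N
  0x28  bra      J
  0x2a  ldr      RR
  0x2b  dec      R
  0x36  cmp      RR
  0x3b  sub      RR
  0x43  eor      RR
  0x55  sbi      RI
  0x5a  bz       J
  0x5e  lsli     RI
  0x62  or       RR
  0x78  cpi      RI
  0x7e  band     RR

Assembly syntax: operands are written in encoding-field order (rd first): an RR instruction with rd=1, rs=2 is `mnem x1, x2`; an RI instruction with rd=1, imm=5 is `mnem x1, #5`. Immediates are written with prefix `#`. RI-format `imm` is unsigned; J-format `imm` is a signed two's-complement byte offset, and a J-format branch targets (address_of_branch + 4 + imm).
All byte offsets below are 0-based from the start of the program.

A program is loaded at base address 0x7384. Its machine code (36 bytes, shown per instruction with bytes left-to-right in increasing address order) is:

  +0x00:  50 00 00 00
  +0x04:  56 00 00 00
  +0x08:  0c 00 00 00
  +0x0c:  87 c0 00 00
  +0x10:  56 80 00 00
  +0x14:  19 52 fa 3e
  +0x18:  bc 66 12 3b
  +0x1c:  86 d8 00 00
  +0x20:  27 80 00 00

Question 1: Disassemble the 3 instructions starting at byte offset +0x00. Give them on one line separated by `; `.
bra #0; dec x0; ret

@+00  big-endian(50 00 00 00) = 0x50000000
  top 7b → 0x28 → bra [J]
  [24:0] imm=0 = #0
@+04  big-endian(56 00 00 00) = 0x56000000
  top 7b → 0x2b → dec [R]
  [24:22] rd=0 = x0
@+08  big-endian(0c 00 00 00) = 0x0c000000
  top 7b → 0x6 → ret [N]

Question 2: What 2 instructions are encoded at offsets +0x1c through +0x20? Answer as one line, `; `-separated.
off 0x1c: read 86 d8 00 00 as big → 0x86d80000
  op=0x86d80000>>25=0x43 ⇒ eor (RR)
  [24:22] rd=3 = x3
  [21:19] rs=3 = x3
off 0x20: read 27 80 00 00 as big → 0x27800000
  op=0x27800000>>25=0x13 ⇒ pop (R)
  [24:22] rd=6 = x6

eor x3, x3; pop x6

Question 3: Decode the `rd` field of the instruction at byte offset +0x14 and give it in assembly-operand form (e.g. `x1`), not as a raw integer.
[14] 19 52 fa 3e → 0x1952fa3e
  op=0x1952fa3e>>25=0xc ⇒ addi (RI)
  rd@[24:22]=0x5 ⇒ x5
  imm@[21:0]=0x12fa3e ⇒ #1243710

x5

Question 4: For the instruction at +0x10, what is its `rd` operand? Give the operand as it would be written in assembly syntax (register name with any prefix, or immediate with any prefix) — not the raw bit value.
x2

@+10  big-endian(56 80 00 00) = 0x56800000
  opcode bits[31:25]=0x2b: dec/R
  rd@[24:22]=0x2 ⇒ x2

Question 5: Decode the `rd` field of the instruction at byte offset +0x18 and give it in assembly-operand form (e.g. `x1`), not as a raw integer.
x1

@+18  big-endian(bc 66 12 3b) = 0xbc66123b
  top 7b → 0x5e → lsli [RI]
  rd@[24:22]=0x1 ⇒ x1
  imm@[21:0]=0x26123b ⇒ #2495035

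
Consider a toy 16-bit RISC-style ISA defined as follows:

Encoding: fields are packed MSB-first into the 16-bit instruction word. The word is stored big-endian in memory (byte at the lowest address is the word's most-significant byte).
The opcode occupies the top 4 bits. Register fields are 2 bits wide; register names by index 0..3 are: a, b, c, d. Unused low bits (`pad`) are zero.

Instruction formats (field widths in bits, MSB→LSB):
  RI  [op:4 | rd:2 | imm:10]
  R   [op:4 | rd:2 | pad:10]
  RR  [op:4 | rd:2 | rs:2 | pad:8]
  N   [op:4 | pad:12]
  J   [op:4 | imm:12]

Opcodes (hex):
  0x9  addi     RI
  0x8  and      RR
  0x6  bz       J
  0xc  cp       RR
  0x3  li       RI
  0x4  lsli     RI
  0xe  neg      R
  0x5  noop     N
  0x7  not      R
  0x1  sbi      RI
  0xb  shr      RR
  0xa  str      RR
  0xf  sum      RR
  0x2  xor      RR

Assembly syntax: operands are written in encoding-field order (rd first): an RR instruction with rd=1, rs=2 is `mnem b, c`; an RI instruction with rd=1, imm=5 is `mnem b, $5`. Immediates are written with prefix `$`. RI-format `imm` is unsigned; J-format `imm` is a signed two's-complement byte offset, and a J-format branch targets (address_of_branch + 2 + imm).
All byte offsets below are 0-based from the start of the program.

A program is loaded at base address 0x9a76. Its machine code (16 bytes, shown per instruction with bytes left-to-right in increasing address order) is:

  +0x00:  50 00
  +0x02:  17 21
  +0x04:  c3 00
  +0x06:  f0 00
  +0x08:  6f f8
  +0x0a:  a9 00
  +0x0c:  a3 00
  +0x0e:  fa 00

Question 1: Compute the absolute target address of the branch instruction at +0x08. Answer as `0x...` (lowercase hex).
+0x08: 6f f8 ⇒ word 0x6ff8 (big)
  top 4b → 0x6 → bz [J]
  imm: (w>>0)&0xfff=0xff8 (s12→-8) → $-8
  target = base 0x9a76 + off 0x08 + 2 + imm -8 = 0x9a78

0x9a78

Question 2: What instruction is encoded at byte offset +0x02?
sbi b, $801

off 0x02: read 17 21 as big → 0x1721
  top 4b → 0x1 → sbi [RI]
  rd: (w>>10)&0x3=0x1 → b
  imm: (w>>0)&0x3ff=0x321 → $801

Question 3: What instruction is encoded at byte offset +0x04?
+0x04: c3 00 ⇒ word 0xc300 (big)
  op=0xc300>>12=0xc ⇒ cp (RR)
  rd@[11:10]=0x0 ⇒ a
  rs@[9:8]=0x3 ⇒ d

cp a, d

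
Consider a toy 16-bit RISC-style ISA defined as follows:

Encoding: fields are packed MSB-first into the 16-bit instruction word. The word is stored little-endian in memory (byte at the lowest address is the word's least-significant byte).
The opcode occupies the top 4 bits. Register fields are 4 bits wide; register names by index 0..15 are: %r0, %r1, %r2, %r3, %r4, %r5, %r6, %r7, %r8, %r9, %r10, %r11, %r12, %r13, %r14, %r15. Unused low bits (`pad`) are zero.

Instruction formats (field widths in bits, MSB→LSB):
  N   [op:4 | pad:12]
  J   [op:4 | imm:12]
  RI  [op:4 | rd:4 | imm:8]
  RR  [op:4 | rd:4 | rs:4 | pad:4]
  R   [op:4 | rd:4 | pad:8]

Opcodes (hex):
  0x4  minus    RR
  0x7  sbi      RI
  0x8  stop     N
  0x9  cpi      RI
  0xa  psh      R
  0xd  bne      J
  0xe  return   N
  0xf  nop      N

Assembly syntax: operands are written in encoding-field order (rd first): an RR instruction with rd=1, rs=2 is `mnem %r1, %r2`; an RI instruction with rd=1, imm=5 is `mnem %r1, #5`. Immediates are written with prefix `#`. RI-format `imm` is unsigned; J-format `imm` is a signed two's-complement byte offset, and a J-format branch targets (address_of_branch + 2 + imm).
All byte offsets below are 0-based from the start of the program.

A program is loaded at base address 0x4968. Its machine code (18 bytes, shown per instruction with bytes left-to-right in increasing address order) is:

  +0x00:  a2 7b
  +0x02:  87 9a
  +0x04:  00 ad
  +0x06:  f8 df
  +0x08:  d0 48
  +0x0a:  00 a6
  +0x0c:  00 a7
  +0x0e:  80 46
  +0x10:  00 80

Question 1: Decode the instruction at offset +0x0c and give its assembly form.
psh %r7

[0c] 00 a7 → 0xa700
  opcode bits[15:12]=0xa: psh/R
  [11:8] rd=7 = %r7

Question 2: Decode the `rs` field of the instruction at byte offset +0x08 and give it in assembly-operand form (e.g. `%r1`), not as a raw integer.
%r13

off 0x08: read d0 48 as little → 0x48d0
  opcode bits[15:12]=0x4: minus/RR
  [11:8] rd=8 = %r8
  [7:4] rs=13 = %r13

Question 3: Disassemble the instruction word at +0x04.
psh %r13

[04] 00 ad → 0xad00
  op=0xad00>>12=0xa ⇒ psh (R)
  [11:8] rd=13 = %r13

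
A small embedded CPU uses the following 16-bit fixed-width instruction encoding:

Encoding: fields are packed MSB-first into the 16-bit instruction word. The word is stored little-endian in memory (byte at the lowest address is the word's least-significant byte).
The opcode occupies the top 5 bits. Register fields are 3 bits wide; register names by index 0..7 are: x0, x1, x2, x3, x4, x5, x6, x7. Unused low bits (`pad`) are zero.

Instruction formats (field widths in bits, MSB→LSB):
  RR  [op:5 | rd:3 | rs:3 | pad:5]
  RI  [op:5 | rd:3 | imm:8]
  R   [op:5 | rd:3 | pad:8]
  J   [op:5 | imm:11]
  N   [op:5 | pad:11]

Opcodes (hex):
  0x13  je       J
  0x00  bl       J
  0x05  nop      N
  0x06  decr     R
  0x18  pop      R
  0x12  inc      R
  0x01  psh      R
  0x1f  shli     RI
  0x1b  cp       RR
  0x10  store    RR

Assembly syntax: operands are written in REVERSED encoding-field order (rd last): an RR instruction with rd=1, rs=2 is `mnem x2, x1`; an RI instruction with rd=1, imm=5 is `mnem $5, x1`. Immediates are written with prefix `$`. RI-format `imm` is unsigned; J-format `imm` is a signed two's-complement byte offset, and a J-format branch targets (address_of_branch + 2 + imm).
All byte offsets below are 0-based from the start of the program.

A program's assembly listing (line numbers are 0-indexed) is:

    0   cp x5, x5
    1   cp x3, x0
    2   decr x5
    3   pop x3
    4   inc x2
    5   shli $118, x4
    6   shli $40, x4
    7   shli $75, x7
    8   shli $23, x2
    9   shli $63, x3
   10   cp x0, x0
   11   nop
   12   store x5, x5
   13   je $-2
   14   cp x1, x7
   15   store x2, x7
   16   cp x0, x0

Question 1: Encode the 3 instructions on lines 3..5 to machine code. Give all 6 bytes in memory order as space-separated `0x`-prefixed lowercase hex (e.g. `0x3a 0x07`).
0x00 0xc3 0x00 0x92 0x76 0xfc

3. pop fields op=0x18:5|rd=3:3|pad=0:8 → word c300h → 00 c3
4. inc fields op=0x12:5|rd=2:3|pad=0:8 → word 9200h → 00 92
5. shli fields op=0x1f:5|rd=4:3|imm=118:8 → word fc76h → 76 fc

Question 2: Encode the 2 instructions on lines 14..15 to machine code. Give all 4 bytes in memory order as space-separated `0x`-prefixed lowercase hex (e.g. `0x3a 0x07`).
0x20 0xdf 0x40 0x87

14. cp fields op=0x1b:5|rd=7:3|rs=1:3|pad=0:5 → word df20h → 20 df
15. store fields op=0x10:5|rd=7:3|rs=2:3|pad=0:5 → word 8740h → 40 87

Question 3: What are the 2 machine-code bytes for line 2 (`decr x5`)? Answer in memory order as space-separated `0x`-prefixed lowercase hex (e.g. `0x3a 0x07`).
0x00 0x35

2. decr fields op=0x6:5|rd=5:3|pad=0:8 → word 3500h → 00 35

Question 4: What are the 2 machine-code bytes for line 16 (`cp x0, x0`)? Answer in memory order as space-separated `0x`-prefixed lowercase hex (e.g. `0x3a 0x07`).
0x00 0xd8

line 16 (cp): pack op=0x1b:5|rd=0:3|rs=0:3|pad=0:5 = 0xd800; little→ 00 d8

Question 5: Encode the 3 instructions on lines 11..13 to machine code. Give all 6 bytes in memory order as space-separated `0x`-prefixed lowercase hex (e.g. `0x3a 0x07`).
line 11 (nop): pack op=0x5:5|pad=0:11 = 0x2800; little→ 00 28
line 12 (store): pack op=0x10:5|rd=5:3|rs=5:3|pad=0:5 = 0x85a0; little→ a0 85
line 13 (je): pack op=0x13:5|imm=-2:11 = 0x9ffe; little→ fe 9f

0x00 0x28 0xa0 0x85 0xfe 0x9f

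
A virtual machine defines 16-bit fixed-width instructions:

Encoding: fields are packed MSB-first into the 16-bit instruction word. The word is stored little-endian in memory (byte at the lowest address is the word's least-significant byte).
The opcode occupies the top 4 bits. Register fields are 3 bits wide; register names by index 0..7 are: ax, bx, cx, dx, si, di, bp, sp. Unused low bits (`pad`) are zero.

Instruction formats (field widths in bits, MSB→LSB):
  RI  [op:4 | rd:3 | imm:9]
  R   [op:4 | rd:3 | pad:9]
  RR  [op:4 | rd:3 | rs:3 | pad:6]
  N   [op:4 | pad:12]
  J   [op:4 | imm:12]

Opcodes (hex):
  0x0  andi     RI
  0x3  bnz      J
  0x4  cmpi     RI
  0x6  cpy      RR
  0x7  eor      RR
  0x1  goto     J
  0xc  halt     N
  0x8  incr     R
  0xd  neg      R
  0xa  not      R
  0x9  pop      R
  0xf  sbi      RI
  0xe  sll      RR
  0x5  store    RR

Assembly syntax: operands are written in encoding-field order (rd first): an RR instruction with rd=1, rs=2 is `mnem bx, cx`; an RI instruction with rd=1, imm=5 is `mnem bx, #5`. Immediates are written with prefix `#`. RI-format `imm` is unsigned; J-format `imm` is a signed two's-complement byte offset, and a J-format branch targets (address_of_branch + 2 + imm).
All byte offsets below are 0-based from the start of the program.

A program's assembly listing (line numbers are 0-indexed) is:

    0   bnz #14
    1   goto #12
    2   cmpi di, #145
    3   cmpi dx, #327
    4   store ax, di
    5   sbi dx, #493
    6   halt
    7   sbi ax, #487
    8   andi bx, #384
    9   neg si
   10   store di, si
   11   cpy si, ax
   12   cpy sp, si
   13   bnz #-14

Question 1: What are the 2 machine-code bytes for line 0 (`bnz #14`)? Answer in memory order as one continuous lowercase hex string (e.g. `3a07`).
line 0 (bnz): pack op=0x3:4|imm=14:12 = 0x300e; little→ 0e 30

0e30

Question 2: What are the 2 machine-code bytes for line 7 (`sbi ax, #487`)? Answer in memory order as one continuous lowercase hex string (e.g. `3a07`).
e7f1

line 7 (sbi): pack op=0xf:4|rd=0:3|imm=487:9 = 0xf1e7; little→ e7 f1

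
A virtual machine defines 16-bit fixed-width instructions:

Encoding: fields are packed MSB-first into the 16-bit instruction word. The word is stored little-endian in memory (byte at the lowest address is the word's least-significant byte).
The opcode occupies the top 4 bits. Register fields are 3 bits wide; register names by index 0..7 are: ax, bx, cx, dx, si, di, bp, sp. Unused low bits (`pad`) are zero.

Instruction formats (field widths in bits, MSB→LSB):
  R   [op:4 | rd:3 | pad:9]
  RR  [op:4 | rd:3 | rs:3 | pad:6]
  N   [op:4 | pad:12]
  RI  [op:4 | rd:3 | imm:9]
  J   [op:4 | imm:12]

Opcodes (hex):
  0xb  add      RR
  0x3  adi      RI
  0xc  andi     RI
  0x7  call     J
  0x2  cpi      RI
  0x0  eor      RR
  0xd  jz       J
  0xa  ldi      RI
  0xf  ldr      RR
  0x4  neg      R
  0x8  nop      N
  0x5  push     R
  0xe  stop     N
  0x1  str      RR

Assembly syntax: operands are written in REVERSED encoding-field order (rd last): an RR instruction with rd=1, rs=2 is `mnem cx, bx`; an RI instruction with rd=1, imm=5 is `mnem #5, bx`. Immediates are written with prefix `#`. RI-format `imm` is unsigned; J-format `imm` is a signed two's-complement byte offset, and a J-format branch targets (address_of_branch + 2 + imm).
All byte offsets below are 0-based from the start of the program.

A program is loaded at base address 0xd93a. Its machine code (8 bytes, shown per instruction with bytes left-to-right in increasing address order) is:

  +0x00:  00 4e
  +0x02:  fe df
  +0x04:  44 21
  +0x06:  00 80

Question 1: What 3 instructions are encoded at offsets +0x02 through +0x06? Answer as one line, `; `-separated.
[02] fe df → 0xdffe
  top 4b → 0xd → jz [J]
  imm@[11:0]=0xffe (s12→-2) ⇒ #-2
[04] 44 21 → 0x2144
  top 4b → 0x2 → cpi [RI]
  rd@[11:9]=0x0 ⇒ ax
  imm@[8:0]=0x144 ⇒ #324
[06] 00 80 → 0x8000
  top 4b → 0x8 → nop [N]

jz #-2; cpi #324, ax; nop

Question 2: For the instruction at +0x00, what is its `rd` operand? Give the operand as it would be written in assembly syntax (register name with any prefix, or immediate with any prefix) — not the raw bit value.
sp

+0x00: 00 4e ⇒ word 0x4e00 (little)
  op=0x4e00>>12=0x4 ⇒ neg (R)
  rd: (w>>9)&0x7=0x7 → sp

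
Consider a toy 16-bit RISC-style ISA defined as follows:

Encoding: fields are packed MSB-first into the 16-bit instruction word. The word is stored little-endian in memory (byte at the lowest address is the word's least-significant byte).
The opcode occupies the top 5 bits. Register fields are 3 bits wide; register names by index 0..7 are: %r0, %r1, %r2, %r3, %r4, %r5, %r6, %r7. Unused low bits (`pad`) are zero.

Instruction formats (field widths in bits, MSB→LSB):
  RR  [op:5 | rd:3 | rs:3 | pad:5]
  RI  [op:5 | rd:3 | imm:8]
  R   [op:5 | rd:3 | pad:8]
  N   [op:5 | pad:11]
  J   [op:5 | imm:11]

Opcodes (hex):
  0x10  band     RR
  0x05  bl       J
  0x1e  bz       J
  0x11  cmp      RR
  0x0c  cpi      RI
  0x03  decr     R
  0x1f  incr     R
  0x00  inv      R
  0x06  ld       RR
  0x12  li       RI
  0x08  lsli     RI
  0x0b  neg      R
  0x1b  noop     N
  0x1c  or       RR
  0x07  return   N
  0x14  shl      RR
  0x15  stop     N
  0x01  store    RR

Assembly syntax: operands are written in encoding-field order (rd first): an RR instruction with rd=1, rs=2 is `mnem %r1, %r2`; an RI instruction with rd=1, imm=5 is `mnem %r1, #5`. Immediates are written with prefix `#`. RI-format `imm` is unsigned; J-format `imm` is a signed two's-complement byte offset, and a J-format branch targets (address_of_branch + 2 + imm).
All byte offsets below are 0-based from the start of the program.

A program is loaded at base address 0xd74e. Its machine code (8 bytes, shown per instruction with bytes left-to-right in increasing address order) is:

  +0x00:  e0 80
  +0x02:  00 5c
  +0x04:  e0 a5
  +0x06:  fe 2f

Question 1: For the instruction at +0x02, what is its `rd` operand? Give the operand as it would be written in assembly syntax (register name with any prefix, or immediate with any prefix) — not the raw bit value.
%r4

off 0x02: read 00 5c as little → 0x5c00
  opcode bits[15:11]=0xb: neg/R
  [10:8] rd=4 = %r4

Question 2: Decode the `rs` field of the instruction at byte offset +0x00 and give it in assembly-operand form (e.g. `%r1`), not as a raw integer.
%r7

@+00  little-endian(e0 80) = 0x80e0
  opcode bits[15:11]=0x10: band/RR
  [10:8] rd=0 = %r0
  [7:5] rs=7 = %r7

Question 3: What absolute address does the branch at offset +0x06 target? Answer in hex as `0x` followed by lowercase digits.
0xd754

off 0x06: read fe 2f as little → 0x2ffe
  top 5b → 0x5 → bl [J]
  imm@[10:0]=0x7fe (s11→-2) ⇒ #-2
  target = base 0xd74e + off 0x06 + 2 + imm -2 = 0xd754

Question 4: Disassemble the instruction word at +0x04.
shl %r5, %r7

[04] e0 a5 → 0xa5e0
  opcode bits[15:11]=0x14: shl/RR
  rd@[10:8]=0x5 ⇒ %r5
  rs@[7:5]=0x7 ⇒ %r7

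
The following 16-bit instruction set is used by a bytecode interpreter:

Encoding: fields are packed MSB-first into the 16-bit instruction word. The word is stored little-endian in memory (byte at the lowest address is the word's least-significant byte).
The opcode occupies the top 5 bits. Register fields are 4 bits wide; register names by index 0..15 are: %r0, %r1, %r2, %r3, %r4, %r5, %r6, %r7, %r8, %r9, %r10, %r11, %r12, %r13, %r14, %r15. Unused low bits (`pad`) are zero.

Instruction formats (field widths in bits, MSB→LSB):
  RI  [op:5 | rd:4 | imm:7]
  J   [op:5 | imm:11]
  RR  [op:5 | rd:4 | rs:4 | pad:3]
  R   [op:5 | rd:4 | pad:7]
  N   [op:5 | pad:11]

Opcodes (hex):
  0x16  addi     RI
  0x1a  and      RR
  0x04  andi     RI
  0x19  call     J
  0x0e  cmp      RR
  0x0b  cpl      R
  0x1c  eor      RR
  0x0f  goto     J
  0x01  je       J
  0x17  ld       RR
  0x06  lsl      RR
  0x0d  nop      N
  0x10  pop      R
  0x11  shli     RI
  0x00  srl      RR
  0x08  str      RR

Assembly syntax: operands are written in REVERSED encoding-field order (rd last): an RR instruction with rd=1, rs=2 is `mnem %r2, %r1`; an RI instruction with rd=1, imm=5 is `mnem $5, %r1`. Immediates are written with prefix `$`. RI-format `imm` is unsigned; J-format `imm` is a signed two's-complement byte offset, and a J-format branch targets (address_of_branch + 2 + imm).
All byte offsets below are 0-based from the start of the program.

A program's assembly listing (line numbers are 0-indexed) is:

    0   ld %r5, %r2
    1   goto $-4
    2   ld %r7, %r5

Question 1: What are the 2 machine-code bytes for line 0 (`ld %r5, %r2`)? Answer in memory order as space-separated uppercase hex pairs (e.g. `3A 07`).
0. ld fields op=0x17:5|rd=2:4|rs=5:4|pad=0:3 → word b928h → 28 b9

28 B9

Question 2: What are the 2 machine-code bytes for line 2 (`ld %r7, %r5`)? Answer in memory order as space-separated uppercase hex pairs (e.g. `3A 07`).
L2: ld op=0x17:5|rd=5:4|rs=7:4|pad=0:3 ⇒ 0xbab8 ⇒ little b8 ba

B8 BA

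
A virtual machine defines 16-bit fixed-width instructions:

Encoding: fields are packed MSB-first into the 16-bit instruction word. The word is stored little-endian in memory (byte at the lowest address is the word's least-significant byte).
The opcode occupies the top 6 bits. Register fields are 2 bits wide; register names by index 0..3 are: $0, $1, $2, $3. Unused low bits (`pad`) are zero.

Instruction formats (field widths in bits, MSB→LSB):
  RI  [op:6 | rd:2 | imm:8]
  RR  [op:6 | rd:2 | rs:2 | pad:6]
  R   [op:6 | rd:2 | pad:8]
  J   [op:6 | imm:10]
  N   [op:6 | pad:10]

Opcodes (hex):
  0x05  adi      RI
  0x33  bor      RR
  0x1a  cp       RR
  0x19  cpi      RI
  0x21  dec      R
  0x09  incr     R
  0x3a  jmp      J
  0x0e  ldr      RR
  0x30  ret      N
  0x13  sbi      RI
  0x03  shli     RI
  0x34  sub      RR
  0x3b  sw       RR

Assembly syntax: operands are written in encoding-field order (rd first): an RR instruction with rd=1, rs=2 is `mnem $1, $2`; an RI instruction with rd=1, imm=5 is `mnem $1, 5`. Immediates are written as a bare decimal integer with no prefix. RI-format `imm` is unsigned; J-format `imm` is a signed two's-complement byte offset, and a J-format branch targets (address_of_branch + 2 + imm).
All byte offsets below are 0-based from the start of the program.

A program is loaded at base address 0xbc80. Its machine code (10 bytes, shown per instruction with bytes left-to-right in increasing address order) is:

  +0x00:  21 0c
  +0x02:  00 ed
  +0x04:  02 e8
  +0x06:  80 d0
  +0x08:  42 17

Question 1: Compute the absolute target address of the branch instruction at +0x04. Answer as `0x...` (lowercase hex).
0xbc88

@+04  little-endian(02 e8) = 0xe802
  op=0xe802>>10=0x3a ⇒ jmp (J)
  imm: (w>>0)&0x3ff=0x2 → 2
  target = base 0xbc80 + off 0x04 + 2 + imm 2 = 0xbc88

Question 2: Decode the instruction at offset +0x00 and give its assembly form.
off 0x00: read 21 0c as little → 0x0c21
  op=0x0c21>>10=0x3 ⇒ shli (RI)
  rd: (w>>8)&0x3=0x0 → $0
  imm: (w>>0)&0xff=0x21 → 33

shli $0, 33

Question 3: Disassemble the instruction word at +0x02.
off 0x02: read 00 ed as little → 0xed00
  top 6b → 0x3b → sw [RR]
  rd@[9:8]=0x1 ⇒ $1
  rs@[7:6]=0x0 ⇒ $0

sw $1, $0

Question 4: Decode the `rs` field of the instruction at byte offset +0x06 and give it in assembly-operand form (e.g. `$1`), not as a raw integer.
off 0x06: read 80 d0 as little → 0xd080
  op=0xd080>>10=0x34 ⇒ sub (RR)
  rd@[9:8]=0x0 ⇒ $0
  rs@[7:6]=0x2 ⇒ $2

$2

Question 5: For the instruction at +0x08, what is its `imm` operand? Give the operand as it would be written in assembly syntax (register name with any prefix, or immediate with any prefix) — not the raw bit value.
66

+0x08: 42 17 ⇒ word 0x1742 (little)
  opcode bits[15:10]=0x5: adi/RI
  [9:8] rd=3 = $3
  [7:0] imm=66 = 66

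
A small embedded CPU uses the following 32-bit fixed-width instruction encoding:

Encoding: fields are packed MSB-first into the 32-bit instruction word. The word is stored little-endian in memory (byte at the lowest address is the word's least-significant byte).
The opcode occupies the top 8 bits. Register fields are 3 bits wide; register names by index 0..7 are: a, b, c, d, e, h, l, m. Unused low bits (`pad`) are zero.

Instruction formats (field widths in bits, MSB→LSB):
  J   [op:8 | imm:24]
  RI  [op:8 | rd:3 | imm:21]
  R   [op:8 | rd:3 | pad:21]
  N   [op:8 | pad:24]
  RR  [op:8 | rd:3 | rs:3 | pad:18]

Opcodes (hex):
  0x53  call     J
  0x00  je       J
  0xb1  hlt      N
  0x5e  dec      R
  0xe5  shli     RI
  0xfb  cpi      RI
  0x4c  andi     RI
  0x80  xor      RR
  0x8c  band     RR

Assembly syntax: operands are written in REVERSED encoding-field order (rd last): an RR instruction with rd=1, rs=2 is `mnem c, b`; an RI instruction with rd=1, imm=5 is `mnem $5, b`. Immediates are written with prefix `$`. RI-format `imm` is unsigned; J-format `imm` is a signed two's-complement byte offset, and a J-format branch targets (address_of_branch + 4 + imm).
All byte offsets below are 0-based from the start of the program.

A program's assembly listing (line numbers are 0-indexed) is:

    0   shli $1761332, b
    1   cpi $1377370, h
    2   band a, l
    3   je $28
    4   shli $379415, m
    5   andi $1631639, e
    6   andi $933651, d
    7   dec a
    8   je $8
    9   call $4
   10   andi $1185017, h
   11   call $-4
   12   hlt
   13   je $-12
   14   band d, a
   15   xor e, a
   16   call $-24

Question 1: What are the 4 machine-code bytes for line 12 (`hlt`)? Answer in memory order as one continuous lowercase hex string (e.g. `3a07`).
000000b1

line 12 (hlt): pack op=0xb1:8|pad=0:24 = 0xb1000000; little→ 00 00 00 b1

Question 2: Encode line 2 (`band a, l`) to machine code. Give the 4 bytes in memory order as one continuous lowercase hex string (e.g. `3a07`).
0000c08c

line 2 (band): pack op=0x8c:8|rd=6:3|rs=0:3|pad=0:18 = 0x8cc00000; little→ 00 00 c0 8c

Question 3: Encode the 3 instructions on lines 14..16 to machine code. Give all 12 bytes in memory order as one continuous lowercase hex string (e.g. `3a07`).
00000c8c00001080e8ffff53

14. band fields op=0x8c:8|rd=0:3|rs=3:3|pad=0:18 → word 8c0c0000h → 00 00 0c 8c
15. xor fields op=0x80:8|rd=0:3|rs=4:3|pad=0:18 → word 80100000h → 00 00 10 80
16. call fields op=0x53:8|imm=-24:24 → word 53ffffe8h → e8 ff ff 53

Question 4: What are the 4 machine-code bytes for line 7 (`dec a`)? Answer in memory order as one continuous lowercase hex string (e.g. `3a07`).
L7: dec op=0x5e:8|rd=0:3|pad=0:21 ⇒ 0x5e000000 ⇒ little 00 00 00 5e

0000005e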